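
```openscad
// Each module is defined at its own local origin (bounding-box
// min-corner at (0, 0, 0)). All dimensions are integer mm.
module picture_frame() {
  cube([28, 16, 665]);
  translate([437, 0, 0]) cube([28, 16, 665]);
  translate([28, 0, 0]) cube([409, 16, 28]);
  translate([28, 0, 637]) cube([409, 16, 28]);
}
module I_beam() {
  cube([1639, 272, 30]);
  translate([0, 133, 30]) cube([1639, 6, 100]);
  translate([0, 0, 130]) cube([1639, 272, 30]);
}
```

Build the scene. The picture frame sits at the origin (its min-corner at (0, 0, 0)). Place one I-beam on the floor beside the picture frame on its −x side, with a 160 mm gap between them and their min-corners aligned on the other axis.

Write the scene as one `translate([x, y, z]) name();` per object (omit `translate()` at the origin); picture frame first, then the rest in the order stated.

picture_frame();
translate([-1799, 0, 0]) I_beam();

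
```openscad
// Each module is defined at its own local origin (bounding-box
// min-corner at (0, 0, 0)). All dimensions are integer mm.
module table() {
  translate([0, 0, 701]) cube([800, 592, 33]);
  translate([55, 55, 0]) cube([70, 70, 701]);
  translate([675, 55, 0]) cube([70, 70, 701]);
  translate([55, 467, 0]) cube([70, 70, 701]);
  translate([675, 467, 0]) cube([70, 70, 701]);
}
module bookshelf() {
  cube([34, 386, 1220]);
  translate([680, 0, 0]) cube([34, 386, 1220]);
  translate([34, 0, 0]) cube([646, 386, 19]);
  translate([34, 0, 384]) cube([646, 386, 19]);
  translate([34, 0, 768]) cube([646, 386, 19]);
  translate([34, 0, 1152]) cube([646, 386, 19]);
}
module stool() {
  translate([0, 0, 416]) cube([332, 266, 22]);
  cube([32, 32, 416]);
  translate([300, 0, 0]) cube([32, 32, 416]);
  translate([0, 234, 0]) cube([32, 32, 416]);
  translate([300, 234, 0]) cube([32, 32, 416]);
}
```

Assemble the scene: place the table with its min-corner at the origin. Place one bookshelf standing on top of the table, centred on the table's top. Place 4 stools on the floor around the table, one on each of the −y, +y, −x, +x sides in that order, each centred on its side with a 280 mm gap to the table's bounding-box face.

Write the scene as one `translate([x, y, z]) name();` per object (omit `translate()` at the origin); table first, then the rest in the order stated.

table();
translate([43, 103, 734]) bookshelf();
translate([234, -546, 0]) stool();
translate([234, 872, 0]) stool();
translate([-612, 163, 0]) stool();
translate([1080, 163, 0]) stool();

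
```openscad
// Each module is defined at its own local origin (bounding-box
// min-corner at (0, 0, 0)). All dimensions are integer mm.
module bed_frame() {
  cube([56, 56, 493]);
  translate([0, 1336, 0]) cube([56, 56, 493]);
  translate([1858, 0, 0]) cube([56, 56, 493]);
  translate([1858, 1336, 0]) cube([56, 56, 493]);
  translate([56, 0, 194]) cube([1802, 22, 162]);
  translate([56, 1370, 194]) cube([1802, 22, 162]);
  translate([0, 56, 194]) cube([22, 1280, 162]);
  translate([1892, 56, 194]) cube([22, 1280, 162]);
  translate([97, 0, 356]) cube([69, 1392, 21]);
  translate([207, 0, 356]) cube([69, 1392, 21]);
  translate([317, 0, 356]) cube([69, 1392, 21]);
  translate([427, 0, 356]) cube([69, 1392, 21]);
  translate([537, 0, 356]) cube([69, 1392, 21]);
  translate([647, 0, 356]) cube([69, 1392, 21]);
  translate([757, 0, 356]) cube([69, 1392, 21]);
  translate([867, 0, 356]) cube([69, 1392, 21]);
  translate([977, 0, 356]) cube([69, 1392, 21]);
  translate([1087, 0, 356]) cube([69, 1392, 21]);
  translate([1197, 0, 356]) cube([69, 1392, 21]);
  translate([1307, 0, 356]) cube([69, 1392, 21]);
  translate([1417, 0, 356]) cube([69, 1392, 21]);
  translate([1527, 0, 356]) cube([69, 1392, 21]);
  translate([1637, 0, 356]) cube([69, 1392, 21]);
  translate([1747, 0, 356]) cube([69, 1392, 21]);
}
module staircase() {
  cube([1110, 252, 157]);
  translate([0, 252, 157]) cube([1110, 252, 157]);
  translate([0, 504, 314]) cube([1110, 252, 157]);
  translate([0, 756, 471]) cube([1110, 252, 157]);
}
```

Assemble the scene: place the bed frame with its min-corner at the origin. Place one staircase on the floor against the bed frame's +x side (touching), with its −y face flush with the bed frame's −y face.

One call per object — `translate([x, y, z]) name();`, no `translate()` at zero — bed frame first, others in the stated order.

bed_frame();
translate([1914, 0, 0]) staircase();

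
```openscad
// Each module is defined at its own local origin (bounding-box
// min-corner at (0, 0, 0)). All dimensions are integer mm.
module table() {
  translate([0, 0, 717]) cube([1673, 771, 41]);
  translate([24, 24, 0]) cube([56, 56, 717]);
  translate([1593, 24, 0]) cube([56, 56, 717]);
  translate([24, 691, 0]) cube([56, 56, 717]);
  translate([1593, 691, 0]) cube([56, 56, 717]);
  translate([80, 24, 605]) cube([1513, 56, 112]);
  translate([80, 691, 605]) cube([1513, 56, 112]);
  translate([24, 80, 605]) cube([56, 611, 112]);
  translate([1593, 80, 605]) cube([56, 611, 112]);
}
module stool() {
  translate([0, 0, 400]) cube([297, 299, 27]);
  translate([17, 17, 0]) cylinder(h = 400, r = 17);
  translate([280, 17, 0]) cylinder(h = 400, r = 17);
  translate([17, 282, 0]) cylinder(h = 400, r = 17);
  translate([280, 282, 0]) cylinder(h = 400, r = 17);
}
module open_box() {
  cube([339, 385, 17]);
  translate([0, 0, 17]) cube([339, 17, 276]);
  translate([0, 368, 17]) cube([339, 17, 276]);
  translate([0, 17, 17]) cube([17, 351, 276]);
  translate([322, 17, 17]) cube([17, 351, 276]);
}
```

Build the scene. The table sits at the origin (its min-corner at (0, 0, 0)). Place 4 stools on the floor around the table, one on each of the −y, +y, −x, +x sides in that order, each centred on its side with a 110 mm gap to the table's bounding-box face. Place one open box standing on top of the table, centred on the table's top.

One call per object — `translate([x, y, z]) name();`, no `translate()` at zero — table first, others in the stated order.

table();
translate([688, -409, 0]) stool();
translate([688, 881, 0]) stool();
translate([-407, 236, 0]) stool();
translate([1783, 236, 0]) stool();
translate([667, 193, 758]) open_box();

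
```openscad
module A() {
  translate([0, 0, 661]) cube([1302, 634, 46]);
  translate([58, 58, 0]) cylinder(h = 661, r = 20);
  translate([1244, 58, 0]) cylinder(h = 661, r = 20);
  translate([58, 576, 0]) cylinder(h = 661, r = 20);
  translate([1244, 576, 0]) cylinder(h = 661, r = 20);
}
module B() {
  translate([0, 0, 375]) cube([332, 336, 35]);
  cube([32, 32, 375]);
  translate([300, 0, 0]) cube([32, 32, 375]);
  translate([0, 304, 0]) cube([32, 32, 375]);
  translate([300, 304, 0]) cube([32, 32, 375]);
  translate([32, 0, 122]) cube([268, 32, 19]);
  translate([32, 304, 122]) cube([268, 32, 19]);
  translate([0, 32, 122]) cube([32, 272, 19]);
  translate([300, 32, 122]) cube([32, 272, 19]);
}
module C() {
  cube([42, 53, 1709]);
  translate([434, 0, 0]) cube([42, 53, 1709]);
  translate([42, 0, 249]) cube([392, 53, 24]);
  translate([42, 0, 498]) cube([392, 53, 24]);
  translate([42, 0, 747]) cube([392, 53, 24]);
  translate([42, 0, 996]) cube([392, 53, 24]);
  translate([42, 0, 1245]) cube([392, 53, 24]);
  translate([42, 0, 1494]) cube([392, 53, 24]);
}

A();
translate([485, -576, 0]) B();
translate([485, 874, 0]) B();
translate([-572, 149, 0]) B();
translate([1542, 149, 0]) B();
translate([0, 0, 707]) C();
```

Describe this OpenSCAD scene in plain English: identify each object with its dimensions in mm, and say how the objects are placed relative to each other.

A is a rectangular dining table. The top is 1302×634×46 mm with its upper surface at z = 707 mm. It stands on four round legs of 40 mm diameter, each leg's bounding box inset 38 mm from the nearest pair of top edges, running from the floor to the underside of the top.

B is a simple wooden stool: a rectangular seat 332 mm (x) by 336 mm (y), 35 mm thick, top face at z = 410 mm, on four square legs, each 32×32 mm in cross-section. The legs rest on z = 0, each flush with a corner of the seat. Four stretchers, 32 mm wide and 19 mm tall, connect adjacent legs with their undersides at z = 122 mm, each running between the inner faces of the legs it joins and aligned with the legs' outer faces on the other axis.

C is a wooden ladder with two side rails of 42×53 mm section and 1709 mm height, set 476 mm apart overall. Between them run 6 rectangular rungs (53 mm deep, 24 mm thick), front faces flush with the rails' −y face. The bottom of the first rung is 249 mm above the floor and each subsequent rung is 249 mm higher than the one below.

Four stools sit around the table at the −y, +y, −x, +x sides. The ladder is on top of the table.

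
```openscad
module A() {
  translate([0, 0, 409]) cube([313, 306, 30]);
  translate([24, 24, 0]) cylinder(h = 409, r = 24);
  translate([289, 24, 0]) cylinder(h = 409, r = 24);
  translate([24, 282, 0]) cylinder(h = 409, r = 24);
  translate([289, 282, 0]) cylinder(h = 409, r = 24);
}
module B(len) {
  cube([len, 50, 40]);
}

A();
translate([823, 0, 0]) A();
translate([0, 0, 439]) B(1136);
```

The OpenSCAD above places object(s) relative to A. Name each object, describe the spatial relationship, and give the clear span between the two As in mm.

A is a stool. B is a beam. A beam spans the tops of two stools. The clear span between the two stools is 510 mm.

Second stool starts at x = 823; first ends at x = 313; clear span = 823 − 313 = 510 mm.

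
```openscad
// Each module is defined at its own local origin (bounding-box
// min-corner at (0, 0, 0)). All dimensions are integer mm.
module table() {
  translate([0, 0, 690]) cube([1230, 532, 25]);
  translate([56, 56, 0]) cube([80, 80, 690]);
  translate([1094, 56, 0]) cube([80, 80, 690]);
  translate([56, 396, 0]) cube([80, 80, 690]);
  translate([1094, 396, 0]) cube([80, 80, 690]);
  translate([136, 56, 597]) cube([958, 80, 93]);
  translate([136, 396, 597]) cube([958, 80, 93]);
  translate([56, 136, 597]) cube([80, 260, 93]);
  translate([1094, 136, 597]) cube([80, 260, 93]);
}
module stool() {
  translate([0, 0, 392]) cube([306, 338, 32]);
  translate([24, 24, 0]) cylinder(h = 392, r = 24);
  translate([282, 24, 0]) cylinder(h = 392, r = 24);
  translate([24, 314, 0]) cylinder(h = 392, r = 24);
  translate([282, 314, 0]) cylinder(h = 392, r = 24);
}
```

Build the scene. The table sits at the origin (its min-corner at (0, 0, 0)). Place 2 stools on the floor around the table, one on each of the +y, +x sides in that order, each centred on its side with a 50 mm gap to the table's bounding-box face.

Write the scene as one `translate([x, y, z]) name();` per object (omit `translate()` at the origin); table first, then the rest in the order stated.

table();
translate([462, 582, 0]) stool();
translate([1280, 97, 0]) stool();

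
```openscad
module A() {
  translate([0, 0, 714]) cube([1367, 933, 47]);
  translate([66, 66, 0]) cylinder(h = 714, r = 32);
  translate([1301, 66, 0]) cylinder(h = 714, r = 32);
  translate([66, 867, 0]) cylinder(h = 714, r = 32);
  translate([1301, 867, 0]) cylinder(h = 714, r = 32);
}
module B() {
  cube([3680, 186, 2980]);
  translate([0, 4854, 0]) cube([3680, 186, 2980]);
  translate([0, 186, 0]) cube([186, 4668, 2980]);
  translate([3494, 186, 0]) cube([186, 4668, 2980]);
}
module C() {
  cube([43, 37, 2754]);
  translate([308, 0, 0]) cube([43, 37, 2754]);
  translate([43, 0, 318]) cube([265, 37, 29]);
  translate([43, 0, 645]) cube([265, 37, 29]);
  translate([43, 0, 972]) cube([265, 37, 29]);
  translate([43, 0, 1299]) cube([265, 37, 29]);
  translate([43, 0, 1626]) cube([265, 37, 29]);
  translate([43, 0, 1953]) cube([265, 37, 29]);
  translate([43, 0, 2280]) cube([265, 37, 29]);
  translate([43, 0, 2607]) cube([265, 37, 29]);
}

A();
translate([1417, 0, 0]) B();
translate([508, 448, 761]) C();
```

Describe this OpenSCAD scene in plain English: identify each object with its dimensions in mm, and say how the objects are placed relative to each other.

A is a rectangular dining table. The top is 1367×933×47 mm with its upper surface at z = 761 mm. It stands on four round legs of 64 mm diameter, each leg's bounding box inset 34 mm from the nearest pair of top edges, running from the floor to the underside of the top.

B is the wall frame of a small rectangular building: four walls, each 2980 mm tall and 186 mm thick, enclosing a footprint 3680 mm (x) by 5040 mm (y) outside-to-outside, with no floor or roof. The front and back walls (the −y and +y sides) span the full width; the two side walls fit between them.

C is a straight ladder. Two 43×37 mm vertical rails, 2754 mm tall, stand 351 mm apart (outside-to-outside) with their front faces coplanar on the −y side. 8 rungs, each 37 mm deep and 29 mm tall, span between the inner faces of the rails, front faces flush with the rails. The lowest rung's underside is at z = 318 mm and rungs are spaced 327 mm apart (underside to underside).

The house frame is on the floor beside the table on its +x side. The ladder is on top of the table, centred.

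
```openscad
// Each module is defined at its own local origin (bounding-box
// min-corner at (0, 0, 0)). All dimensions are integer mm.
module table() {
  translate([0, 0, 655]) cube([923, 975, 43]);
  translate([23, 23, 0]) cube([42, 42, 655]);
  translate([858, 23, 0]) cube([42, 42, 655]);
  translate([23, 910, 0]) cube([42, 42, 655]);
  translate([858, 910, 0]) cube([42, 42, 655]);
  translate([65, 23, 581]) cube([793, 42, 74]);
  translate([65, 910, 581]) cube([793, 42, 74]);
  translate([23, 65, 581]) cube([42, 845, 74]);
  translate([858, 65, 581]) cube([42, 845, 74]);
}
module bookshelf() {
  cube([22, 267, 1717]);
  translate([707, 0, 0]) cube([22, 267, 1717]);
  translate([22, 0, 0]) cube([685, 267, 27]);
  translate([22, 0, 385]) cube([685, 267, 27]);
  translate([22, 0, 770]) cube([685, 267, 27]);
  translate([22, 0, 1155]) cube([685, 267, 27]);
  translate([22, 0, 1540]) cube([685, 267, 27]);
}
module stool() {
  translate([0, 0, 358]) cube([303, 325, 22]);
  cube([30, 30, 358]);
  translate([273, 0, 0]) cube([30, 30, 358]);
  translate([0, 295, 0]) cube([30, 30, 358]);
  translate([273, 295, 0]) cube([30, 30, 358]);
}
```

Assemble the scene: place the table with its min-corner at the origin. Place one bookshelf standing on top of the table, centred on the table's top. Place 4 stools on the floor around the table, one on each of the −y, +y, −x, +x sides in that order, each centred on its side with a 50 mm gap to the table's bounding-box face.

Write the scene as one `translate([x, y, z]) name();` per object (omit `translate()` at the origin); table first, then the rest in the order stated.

table();
translate([97, 354, 698]) bookshelf();
translate([310, -375, 0]) stool();
translate([310, 1025, 0]) stool();
translate([-353, 325, 0]) stool();
translate([973, 325, 0]) stool();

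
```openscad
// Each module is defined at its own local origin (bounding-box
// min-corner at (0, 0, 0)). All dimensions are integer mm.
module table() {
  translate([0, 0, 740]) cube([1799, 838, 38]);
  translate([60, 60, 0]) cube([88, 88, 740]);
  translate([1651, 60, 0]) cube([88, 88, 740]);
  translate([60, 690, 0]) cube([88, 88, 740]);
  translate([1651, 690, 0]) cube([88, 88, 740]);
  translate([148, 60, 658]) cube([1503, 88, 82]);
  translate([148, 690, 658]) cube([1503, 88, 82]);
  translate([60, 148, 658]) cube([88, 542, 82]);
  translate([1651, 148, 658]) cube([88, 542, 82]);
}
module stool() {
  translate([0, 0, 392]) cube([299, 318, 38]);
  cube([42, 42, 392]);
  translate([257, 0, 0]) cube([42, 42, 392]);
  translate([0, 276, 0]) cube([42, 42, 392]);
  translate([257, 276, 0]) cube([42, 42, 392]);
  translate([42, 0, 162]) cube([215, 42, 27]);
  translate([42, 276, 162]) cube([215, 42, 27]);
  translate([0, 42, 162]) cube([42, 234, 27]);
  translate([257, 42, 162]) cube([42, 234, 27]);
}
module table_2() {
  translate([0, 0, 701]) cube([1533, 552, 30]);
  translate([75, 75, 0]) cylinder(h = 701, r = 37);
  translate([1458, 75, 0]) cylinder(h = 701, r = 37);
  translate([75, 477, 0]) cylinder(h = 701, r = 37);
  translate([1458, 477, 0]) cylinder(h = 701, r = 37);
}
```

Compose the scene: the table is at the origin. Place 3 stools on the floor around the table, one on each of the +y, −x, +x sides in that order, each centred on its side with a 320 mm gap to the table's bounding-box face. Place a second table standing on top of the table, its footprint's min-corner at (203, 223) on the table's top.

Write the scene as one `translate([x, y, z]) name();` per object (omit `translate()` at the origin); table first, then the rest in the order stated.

table();
translate([750, 1158, 0]) stool();
translate([-619, 260, 0]) stool();
translate([2119, 260, 0]) stool();
translate([203, 223, 778]) table_2();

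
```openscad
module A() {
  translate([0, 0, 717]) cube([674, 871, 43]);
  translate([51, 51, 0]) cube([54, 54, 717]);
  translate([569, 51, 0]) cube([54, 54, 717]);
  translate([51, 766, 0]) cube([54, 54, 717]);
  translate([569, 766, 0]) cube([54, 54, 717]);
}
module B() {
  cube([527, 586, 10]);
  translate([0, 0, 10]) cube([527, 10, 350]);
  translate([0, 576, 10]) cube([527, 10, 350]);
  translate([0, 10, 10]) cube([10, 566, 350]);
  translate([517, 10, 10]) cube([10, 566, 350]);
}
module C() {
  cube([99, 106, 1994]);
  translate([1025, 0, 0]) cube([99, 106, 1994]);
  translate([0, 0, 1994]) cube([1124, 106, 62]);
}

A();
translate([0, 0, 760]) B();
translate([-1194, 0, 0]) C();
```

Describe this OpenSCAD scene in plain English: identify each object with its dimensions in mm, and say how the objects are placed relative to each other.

A is a table with a 674×871 mm rectangular top, 43 mm thick, top surface at z = 760 mm, supported by four 54×54 mm square legs, each inset 51 mm from the nearest pair of top edges, running from the floor.

B is an open-topped rectangular box: outside dimensions 527×586×360 mm, with a uniform wall and base thickness of 10 mm. The base is a full 527×586 slab on the floor; four walls sit on top of the base. The front and back walls (the −y and +y sides) span the full width; the two side walls fit between them.

C is a door frame. The clear opening is 926 mm wide and 1994 mm high. Two 99 mm wide jambs, 106 mm deep, stand either side of the opening from the floor to the top of the opening. A 62 mm thick head sits across the top of both jambs, spanning the full outside width of the frame.

The open box is on top of the table. The door frame is on the floor beside the table on its −x side.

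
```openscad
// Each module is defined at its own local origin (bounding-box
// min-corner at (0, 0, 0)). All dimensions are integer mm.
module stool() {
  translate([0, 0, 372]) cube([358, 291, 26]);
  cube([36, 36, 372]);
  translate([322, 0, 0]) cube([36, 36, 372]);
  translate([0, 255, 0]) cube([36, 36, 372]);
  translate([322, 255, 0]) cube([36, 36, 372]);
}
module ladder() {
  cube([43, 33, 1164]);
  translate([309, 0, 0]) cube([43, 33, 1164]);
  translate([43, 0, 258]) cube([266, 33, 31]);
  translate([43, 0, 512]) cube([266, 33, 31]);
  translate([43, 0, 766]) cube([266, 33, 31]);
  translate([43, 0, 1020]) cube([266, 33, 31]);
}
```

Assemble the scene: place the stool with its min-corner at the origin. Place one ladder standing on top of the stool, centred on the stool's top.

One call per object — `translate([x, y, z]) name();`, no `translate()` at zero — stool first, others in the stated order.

stool();
translate([3, 129, 398]) ladder();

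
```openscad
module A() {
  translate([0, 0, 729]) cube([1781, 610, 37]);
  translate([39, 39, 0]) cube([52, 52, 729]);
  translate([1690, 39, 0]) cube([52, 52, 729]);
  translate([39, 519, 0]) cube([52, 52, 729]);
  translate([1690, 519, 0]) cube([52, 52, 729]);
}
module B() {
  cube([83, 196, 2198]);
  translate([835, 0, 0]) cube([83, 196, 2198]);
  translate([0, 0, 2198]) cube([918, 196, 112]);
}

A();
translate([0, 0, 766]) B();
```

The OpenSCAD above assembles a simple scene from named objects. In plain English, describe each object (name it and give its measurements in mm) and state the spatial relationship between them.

A is a table: top 1781 mm (x) × 610 mm (y), 37 mm thick, upper face at z = 766 mm, on four 52×52 mm square legs, each inset 39 mm from the nearest pair of top edges, running from z = 0 to the bottom of the top.

B is a rectangular door frame: two vertical jambs of 83×196 mm section, 2198 mm tall, with a clear opening 752 mm wide between their inner faces. A header 112 mm tall and 196 mm deep lies on top of the jambs and spans the full outside width.

The door frame is on top of the table.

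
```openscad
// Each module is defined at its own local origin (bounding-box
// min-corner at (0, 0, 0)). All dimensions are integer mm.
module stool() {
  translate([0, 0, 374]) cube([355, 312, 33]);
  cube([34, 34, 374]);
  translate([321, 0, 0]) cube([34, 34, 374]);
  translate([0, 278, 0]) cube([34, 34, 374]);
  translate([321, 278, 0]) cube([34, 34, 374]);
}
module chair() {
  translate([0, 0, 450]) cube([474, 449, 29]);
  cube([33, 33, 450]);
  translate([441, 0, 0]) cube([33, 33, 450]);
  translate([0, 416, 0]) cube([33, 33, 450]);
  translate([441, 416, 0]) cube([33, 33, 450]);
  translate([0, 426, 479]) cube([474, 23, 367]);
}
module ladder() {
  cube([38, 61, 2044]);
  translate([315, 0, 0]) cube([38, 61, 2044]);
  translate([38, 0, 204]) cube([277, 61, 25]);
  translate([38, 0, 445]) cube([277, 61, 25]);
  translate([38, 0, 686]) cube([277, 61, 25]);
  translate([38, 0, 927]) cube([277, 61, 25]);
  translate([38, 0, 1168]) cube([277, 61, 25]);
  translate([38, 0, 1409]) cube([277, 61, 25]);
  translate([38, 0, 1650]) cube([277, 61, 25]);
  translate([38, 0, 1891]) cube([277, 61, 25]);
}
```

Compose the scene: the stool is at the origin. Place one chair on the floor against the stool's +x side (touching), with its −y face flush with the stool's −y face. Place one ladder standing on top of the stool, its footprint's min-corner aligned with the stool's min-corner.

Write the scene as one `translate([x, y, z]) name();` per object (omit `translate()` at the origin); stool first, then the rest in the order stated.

stool();
translate([355, 0, 0]) chair();
translate([0, 0, 407]) ladder();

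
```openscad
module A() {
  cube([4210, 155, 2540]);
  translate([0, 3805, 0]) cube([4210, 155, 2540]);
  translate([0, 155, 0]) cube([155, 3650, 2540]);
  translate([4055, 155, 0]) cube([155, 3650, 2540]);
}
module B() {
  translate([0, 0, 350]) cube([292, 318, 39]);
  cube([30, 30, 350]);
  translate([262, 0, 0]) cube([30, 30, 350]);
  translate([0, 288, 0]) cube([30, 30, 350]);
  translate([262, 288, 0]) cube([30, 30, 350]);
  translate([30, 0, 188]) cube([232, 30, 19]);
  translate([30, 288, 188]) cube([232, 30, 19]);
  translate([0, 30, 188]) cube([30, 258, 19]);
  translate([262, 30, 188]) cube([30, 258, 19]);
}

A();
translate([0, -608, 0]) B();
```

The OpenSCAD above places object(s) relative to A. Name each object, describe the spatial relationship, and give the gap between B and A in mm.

The stool's nearest face is 290 mm from the house frame's −y face.

A is a house frame. B is a stool. The stool is on the floor beside the house frame on its −y side. The gap between the stool and the house frame is 290 mm.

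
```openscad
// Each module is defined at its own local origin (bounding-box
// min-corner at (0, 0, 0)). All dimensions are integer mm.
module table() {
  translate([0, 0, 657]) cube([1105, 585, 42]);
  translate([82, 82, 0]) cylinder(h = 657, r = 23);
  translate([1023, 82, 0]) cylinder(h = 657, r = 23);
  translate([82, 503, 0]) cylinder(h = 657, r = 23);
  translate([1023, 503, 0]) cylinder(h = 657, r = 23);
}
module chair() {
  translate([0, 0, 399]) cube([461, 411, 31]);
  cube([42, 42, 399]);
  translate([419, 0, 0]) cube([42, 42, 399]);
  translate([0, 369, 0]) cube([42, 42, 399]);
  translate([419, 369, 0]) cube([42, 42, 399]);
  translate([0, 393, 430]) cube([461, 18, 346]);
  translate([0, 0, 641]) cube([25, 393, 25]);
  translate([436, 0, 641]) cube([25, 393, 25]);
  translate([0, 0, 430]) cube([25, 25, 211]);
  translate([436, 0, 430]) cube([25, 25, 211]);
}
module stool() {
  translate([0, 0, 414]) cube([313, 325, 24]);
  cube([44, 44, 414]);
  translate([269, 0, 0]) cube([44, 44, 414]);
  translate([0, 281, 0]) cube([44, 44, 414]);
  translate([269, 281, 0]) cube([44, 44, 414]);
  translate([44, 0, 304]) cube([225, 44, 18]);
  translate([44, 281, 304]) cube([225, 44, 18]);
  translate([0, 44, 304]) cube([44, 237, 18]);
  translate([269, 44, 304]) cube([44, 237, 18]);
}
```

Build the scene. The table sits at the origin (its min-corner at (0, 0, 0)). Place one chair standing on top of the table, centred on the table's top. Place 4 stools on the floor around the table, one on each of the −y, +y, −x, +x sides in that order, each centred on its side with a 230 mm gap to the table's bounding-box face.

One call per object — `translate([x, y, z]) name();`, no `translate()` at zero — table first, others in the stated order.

table();
translate([322, 87, 699]) chair();
translate([396, -555, 0]) stool();
translate([396, 815, 0]) stool();
translate([-543, 130, 0]) stool();
translate([1335, 130, 0]) stool();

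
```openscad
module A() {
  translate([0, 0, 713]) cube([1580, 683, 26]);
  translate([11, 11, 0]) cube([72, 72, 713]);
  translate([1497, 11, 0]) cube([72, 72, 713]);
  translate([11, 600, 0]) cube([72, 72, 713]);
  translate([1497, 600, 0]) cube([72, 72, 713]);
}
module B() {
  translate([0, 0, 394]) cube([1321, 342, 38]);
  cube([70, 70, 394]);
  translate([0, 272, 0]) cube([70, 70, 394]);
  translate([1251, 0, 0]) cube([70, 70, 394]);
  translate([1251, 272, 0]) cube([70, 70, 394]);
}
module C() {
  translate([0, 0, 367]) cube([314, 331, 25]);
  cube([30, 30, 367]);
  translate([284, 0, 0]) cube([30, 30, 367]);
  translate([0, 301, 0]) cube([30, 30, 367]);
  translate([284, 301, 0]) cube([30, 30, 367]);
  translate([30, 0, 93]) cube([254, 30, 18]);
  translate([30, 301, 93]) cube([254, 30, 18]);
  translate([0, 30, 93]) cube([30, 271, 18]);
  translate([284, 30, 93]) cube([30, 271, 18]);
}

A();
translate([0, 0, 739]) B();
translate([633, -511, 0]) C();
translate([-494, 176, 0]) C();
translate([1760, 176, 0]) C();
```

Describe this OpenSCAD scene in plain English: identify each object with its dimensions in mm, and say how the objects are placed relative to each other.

A is a rectangular dining table. The top is 1580×683×26 mm with its upper surface at z = 739 mm. It stands on four 72×72 mm square legs, each inset 11 mm from the nearest pair of top edges, running from the floor to the underside of the top.

B is a long wooden bench with a 1321 mm (x) × 342 mm (y) seat, 38 mm thick, its top surface 432 mm above the floor. Four 70 mm square legs at the seat corners, flush with the edges, run from z = 0 to the seat underside.

C is a four-legged stool. The seat is a 314×331×25 mm slab whose top surface is at z = 392 mm; four square legs, each 30×30 mm in cross-section, run from the floor (z = 0) to the underside of the seat, each flush with a corner of the seat. Four stretchers, 30 mm wide and 18 mm tall, connect adjacent legs with their undersides at z = 93 mm, each running between the inner faces of the legs it joins and aligned with the legs' outer faces on the other axis.

The bench is on top of the table. Three stools sit around the table at the −y, −x, +x sides.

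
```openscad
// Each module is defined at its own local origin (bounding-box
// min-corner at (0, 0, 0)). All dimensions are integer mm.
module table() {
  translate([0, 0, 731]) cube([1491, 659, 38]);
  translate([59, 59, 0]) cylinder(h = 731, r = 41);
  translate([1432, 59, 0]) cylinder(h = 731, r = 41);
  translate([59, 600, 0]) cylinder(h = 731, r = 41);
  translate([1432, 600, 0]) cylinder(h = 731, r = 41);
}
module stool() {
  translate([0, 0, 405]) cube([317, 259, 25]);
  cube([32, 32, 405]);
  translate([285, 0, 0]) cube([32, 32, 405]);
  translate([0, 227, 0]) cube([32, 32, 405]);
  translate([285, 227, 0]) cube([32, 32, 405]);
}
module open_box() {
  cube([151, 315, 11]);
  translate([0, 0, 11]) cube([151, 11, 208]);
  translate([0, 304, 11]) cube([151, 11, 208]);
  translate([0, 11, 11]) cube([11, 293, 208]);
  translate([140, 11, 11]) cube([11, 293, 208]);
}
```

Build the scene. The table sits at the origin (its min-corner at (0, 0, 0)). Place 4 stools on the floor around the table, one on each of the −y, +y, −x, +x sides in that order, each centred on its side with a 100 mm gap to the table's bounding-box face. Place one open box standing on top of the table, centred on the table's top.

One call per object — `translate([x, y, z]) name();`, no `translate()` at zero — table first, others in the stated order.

table();
translate([587, -359, 0]) stool();
translate([587, 759, 0]) stool();
translate([-417, 200, 0]) stool();
translate([1591, 200, 0]) stool();
translate([670, 172, 769]) open_box();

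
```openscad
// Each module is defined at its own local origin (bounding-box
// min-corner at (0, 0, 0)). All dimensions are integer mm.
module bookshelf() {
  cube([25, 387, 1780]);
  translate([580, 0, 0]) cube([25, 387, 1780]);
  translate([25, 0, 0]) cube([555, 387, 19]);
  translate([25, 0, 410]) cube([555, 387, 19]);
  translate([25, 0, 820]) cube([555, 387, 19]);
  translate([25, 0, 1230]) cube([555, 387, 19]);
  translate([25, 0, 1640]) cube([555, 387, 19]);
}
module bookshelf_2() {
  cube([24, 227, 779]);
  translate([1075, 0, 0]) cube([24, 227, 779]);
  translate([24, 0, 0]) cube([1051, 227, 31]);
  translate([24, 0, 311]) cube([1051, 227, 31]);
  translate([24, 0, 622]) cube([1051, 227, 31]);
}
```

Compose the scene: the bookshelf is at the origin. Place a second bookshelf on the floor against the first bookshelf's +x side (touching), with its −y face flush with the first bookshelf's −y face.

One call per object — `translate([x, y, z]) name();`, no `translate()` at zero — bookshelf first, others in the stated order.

bookshelf();
translate([605, 0, 0]) bookshelf_2();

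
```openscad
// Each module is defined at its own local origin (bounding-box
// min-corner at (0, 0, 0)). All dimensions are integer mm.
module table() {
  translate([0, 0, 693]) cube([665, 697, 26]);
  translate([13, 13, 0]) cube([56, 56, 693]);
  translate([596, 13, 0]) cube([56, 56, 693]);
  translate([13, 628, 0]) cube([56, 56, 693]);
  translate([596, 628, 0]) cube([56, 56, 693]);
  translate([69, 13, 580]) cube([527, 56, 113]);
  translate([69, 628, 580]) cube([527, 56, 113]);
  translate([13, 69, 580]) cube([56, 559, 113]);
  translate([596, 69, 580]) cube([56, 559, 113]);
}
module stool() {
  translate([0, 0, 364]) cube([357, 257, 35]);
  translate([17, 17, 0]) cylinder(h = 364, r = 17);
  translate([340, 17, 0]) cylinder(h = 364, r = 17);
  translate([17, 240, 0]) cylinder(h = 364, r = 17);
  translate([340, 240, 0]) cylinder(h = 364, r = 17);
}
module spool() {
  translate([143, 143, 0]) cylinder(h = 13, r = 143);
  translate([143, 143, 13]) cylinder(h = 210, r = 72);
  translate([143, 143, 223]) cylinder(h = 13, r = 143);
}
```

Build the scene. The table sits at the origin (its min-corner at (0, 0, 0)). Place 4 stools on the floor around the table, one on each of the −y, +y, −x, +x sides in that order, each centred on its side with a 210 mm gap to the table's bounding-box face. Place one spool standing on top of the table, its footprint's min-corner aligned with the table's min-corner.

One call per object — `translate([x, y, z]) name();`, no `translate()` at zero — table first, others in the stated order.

table();
translate([154, -467, 0]) stool();
translate([154, 907, 0]) stool();
translate([-567, 220, 0]) stool();
translate([875, 220, 0]) stool();
translate([0, 0, 719]) spool();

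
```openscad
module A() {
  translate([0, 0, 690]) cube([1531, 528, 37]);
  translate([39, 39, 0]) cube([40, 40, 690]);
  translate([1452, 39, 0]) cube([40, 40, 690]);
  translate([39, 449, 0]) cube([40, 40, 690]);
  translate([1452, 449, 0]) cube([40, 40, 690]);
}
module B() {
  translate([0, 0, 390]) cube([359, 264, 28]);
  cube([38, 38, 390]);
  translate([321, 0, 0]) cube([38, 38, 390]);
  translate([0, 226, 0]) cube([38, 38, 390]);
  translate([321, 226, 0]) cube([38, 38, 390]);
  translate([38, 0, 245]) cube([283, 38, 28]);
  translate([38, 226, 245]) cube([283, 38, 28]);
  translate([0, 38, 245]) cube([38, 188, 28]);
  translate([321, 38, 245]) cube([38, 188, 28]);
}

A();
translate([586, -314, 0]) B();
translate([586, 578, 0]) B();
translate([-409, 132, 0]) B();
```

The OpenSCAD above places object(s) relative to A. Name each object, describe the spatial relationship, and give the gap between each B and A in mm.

Each stool's nearest face is 50 mm from the table's bounding box.

A is a table. B is a stool. Three stools sit around the table at the −y, +y, −x sides. The gap between each stool and the table is 50 mm.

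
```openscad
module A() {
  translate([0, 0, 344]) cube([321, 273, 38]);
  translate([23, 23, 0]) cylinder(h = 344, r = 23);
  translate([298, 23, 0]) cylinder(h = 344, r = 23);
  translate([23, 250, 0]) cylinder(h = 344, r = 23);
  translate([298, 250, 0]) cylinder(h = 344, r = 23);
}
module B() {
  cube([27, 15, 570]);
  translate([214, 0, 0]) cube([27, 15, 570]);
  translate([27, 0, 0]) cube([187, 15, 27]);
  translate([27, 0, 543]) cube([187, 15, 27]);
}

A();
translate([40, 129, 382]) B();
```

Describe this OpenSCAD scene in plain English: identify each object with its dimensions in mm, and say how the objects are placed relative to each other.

A is a simple wooden stool: a rectangular seat 321 mm (x) by 273 mm (y), 38 mm thick, top face at z = 382 mm, on four round legs, each 46 mm in diameter. The legs rest on z = 0, each leg's axis is inset half a diameter from the nearest pair of seat edges (so the leg's bounding box is flush with the corner).

B is a picture frame with a 187×516 mm rectangular opening (x by z) and a uniform 27 mm border on every side. Frame depth is 15 mm along y. It is built from two vertical stiles running the full outside height and two horizontal rails spanning the gap between the stiles.

The picture frame is on top of the stool, centred.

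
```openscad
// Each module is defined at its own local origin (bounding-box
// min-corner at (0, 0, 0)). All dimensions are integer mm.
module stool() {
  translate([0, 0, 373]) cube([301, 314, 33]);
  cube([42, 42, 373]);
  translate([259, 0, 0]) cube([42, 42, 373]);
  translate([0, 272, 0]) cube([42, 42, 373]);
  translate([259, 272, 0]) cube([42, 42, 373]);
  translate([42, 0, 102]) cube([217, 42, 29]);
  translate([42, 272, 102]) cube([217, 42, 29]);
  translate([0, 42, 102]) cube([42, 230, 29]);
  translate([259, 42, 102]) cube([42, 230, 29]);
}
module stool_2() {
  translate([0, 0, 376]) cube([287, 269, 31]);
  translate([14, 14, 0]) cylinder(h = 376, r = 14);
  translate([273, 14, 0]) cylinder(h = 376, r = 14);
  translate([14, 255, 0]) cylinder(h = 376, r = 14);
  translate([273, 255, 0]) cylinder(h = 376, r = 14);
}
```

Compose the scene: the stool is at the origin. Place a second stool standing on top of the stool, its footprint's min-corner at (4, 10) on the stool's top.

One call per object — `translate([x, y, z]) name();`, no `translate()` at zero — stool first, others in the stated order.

stool();
translate([4, 10, 406]) stool_2();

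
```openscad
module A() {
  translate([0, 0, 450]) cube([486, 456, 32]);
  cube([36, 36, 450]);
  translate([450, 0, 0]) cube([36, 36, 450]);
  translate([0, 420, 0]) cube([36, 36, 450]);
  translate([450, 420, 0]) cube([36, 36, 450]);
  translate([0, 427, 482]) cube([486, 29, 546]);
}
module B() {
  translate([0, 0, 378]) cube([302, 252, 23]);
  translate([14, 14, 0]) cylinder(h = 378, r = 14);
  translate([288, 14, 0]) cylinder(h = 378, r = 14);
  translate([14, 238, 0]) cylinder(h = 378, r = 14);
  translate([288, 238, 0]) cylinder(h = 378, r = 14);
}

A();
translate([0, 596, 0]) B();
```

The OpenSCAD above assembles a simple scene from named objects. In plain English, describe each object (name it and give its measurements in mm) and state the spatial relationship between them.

A is a chair: 486×456 mm seat, 32 mm thick, top at z = 482 mm, on four 36 mm square corner legs flush with the seat edges. A 29 mm thick backrest slab spans the full seat width, extending 546 mm above the seat top, its back face flush with the seat's +y edge.

B is a simple wooden stool: a rectangular seat 302 mm (x) by 252 mm (y), 23 mm thick, top face at z = 401 mm, on four round legs, each 28 mm in diameter. The legs rest on z = 0, each leg's axis is inset half a diameter from the nearest pair of seat edges (so the leg's bounding box is flush with the corner).

The stool is on the floor beside the chair on its +y side.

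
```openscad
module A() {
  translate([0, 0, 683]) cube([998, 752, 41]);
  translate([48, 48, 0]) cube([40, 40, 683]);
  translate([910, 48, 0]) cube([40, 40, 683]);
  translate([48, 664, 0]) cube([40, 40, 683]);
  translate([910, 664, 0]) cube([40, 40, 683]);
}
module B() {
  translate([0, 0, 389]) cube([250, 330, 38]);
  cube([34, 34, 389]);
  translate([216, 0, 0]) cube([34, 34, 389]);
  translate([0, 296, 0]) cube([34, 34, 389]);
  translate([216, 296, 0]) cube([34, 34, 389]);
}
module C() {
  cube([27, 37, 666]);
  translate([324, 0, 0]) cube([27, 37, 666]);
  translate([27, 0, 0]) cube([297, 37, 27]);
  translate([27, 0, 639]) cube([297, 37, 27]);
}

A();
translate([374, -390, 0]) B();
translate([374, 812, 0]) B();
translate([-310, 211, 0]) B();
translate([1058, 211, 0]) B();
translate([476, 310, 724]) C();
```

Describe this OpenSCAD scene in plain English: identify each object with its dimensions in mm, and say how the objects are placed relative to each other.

A is a table with a 998×752 mm rectangular top, 41 mm thick, top surface at z = 724 mm, supported by four 40×40 mm square legs, each inset 48 mm from the nearest pair of top edges, running from the floor.

B is a simple wooden stool: a rectangular seat 250 mm (x) by 330 mm (y), 38 mm thick, top face at z = 427 mm, on four square legs, each 34×34 mm in cross-section. The legs rest on z = 0, each flush with a corner of the seat.

C is a picture frame with a 297×612 mm rectangular opening (x by z) and a uniform 27 mm border on every side. Frame depth is 37 mm along y. It is built from two vertical stiles running the full outside height and two horizontal rails spanning the gap between the stiles.

Four stools sit around the table at the −y, +y, −x, +x sides. The picture frame is on top of the table.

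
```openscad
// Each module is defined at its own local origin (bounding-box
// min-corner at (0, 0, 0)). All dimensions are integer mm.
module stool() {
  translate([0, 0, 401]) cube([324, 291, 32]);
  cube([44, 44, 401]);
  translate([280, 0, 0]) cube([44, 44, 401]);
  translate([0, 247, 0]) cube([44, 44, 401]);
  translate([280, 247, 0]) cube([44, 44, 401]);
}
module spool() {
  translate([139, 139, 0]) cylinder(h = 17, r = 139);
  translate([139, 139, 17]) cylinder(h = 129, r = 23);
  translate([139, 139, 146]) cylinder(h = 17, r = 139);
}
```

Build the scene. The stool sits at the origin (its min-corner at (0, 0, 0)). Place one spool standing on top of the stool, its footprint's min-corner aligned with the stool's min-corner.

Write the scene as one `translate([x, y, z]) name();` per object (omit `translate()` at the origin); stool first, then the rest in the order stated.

stool();
translate([0, 0, 433]) spool();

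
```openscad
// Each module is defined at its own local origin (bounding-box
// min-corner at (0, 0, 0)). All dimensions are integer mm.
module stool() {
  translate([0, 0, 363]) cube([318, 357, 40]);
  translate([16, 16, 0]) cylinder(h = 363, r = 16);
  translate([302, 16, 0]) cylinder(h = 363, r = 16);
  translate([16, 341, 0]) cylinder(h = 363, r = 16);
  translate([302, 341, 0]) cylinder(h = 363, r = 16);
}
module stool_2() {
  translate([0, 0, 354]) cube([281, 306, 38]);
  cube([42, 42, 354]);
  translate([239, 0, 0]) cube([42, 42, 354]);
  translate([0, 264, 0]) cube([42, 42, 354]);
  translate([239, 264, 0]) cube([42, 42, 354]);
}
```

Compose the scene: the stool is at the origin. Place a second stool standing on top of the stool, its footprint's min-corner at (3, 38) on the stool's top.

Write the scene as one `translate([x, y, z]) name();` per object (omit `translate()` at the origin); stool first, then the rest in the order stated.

stool();
translate([3, 38, 403]) stool_2();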